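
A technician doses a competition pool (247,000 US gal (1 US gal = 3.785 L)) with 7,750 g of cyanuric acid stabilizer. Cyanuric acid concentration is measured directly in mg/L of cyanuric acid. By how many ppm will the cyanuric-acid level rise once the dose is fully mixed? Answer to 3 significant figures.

Volume: 247,000 US gal × 3.785 L/gal = 934,895 L.
Rise: 7,750 g / 934,895 L × 1000 = 8.29 mg/L.

8.29 ppm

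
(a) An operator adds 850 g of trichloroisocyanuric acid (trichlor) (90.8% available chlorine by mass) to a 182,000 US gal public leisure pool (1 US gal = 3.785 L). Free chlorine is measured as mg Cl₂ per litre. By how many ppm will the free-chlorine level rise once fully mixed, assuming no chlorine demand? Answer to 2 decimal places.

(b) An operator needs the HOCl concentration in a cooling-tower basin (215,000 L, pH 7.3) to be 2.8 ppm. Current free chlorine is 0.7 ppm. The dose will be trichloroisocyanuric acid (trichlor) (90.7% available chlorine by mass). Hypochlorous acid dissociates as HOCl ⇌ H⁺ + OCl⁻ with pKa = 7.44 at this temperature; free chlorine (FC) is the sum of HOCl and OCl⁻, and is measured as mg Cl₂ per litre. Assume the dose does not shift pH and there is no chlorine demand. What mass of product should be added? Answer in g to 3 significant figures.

(a) 1.12 ppm; (b) 979 g

(a) Volume: 182,000 US gal × 3.785 L/gal = 688,870 L.
(a) Available chlorine delivered: 850 g × 0.908 = 771.8 g as Cl₂.
(a) Concentration rise: 771.8 g / 688,870 L = 1.12 mg/L = 1.12 ppm.

(b) [OCl⁻]/[HOCl] = 10^(pH − pKa) = 10^(7.3 − 7.44) = 0.7244; fraction as HOCl = 1/(1 + 0.7244) = 0.5799.
(b) Free chlorine required for 2.8 ppm HOCl: 2.8 / 0.5799 = 4.828 ppm.
(b) FC to add: 4.828 − 0.7 = 4.128 mg/L as Cl₂.
(b) Cl₂ equivalent: 4.128 mg/L × 215,000 L = 887.6 g.
(b) Product at 90.7% available Cl: 887.6 / 0.907 = 978.6 g.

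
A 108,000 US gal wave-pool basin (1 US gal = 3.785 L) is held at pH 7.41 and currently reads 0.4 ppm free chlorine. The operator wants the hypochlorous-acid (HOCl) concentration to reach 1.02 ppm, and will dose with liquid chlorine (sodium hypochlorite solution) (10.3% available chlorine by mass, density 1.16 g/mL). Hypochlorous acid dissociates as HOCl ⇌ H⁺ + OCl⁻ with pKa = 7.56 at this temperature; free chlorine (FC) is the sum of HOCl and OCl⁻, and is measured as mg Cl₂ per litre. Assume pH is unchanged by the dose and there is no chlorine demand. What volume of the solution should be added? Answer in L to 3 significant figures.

Volume: 108,000 US gal × 3.785 L/gal = 408,780 L.
[OCl⁻]/[HOCl] = 10^(pH − pKa) = 10^(7.41 − 7.56) = 0.7079; fraction as HOCl = 1/(1 + 0.7079) = 0.5855.
Free chlorine required for 1.02 ppm HOCl: 1.02 / 0.5855 = 1.742 ppm.
FC to add: 1.742 − 0.4 = 1.342 mg/L as Cl₂.
Cl₂ equivalent: 1.342 mg/L × 408,780 L = 548.6 g.
Product at 10.3% available Cl: 548.6 / 0.103 = 5326 g.
Volume: 5326 g ÷ 1.16 g/mL = 4592 mL.

4.59 L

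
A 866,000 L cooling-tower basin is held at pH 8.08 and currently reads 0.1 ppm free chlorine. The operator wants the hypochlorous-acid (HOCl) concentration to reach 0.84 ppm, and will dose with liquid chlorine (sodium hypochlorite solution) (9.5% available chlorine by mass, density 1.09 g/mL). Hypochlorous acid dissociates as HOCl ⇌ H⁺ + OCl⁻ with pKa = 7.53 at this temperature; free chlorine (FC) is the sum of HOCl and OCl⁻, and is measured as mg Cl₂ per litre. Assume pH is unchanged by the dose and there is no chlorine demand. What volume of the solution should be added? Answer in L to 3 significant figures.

31.1 L

[OCl⁻]/[HOCl] = 10^(pH − pKa) = 10^(8.08 − 7.53) = 3.548; fraction as HOCl = 1/(1 + 3.548) = 0.2199.
Free chlorine required for 0.84 ppm HOCl: 0.84 / 0.2199 = 3.82 ppm.
FC to add: 3.82 − 0.1 = 3.72 mg/L as Cl₂.
Cl₂ equivalent: 3.72 mg/L × 866,000 L = 3222 g.
Product at 9.5% available Cl: 3222 / 0.095 = 33,910 g.
Volume: 33,910 g ÷ 1.09 g/mL = 31,110 mL.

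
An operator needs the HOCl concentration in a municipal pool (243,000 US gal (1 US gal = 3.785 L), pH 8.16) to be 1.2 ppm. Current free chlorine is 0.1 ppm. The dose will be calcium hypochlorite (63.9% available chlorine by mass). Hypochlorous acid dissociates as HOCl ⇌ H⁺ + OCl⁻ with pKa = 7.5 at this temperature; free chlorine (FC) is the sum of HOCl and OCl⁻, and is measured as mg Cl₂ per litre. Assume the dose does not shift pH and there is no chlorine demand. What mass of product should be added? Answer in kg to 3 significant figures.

Volume: 243,000 US gal × 3.785 L/gal = 919,755 L.
[OCl⁻]/[HOCl] = 10^(pH − pKa) = 10^(8.16 − 7.5) = 4.571; fraction as HOCl = 1/(1 + 4.571) = 0.1795.
Free chlorine required for 1.2 ppm HOCl: 1.2 / 0.1795 = 6.685 ppm.
FC to add: 6.685 − 0.1 = 6.585 mg/L as Cl₂.
Cl₂ equivalent: 6.585 mg/L × 919,755 L = 6057 g.
Product at 63.9% available Cl: 6057 / 0.639 = 9478 g.

9.48 kg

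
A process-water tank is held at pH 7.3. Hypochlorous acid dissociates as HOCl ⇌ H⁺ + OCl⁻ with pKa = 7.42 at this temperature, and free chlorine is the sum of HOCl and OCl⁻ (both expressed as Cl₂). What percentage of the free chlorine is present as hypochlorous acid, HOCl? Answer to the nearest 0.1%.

56.9%

[OCl⁻]/[HOCl] = 10^(pH − pKa) = 10^(7.3 − 7.42) = 10^-0.12 = 0.7586.
Fraction as HOCl = 1 / (1 + 0.7586) = 0.5686.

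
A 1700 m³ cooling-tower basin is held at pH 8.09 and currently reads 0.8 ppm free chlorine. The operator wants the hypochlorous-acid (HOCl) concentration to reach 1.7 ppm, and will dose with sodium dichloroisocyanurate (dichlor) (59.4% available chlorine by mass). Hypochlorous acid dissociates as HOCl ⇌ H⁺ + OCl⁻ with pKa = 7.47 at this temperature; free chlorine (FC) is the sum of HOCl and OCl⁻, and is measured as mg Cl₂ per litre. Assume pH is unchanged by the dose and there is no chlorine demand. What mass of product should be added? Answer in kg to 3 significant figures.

Volume: 1700 m³ = 1,700,000 L.
[OCl⁻]/[HOCl] = 10^(pH − pKa) = 10^(8.09 − 7.47) = 4.169; fraction as HOCl = 1/(1 + 4.169) = 0.1935.
Free chlorine required for 1.7 ppm HOCl: 1.7 / 0.1935 = 8.787 ppm.
FC to add: 8.787 − 0.8 = 7.987 mg/L as Cl₂.
Cl₂ equivalent: 7.987 mg/L × 1,700,000 L = 13,580 g.
Product at 59.4% available Cl: 13,580 / 0.594 = 22,860 g.

22.9 kg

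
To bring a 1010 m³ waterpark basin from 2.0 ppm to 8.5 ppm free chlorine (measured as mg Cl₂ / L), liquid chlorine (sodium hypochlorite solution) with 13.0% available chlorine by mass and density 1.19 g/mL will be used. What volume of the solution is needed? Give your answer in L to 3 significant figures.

42.4 L

Volume: 1010 m³ = 1,010,000 L.
Chlorine deficit: 8.5 − 2.0 = 6.5 ppm = 6.5 mg/L as Cl₂.
Cl₂ equivalent needed: 6.5 mg/L × 1,010,000 L = 6,565,000 mg = 6565 g.
Product at 13.0% available chlorine: 6565 / 0.13 = 50,500 g.
Volume at density 1.19 g/mL: 50,500 g ÷ 1.19 g/mL = 42,440 mL.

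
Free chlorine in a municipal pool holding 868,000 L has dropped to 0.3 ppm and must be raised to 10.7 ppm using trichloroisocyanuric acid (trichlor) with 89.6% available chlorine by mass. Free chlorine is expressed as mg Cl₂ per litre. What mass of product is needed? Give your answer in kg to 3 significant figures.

10.1 kg

Chlorine deficit: 10.7 − 0.3 = 10.4 ppm = 10.4 mg/L as Cl₂.
Cl₂ equivalent needed: 10.4 mg/L × 868,000 L = 9,027,000 mg = 9027 g.
Product at 89.6% available chlorine: 9027 / 0.896 = 10,080 g.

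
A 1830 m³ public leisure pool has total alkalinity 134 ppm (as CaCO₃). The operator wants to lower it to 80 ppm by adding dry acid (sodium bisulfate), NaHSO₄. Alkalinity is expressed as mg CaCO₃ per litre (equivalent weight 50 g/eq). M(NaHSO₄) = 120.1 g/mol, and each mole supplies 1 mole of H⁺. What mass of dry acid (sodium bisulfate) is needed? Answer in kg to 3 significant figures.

237 kg

Volume: 1830 m³ = 1,830,000 L.
Alkalinity to neutralize: (134 − 80) = 54 mg/L as CaCO₃ × 1,830,000 L = 98,820 g as CaCO₃.
Equivalents of H⁺ required: 98,820 ÷ 50 g/eq = 1976 eq = 1976 mol NaHSO₄.
Mass of NaHSO₄: 1976 × 120.1 = 237,400 g.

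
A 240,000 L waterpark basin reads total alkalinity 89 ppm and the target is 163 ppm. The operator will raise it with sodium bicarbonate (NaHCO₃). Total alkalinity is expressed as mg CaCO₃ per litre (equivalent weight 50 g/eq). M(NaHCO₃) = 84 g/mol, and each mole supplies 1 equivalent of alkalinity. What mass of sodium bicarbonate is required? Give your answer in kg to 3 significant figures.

29.8 kg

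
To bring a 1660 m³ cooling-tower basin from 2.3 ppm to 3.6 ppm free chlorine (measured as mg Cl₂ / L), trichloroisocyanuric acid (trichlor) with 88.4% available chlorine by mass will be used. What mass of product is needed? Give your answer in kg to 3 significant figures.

2.44 kg

Volume: 1660 m³ = 1,660,000 L.
Chlorine deficit: 3.6 − 2.3 = 1.3 ppm = 1.3 mg/L as Cl₂.
Cl₂ equivalent needed: 1.3 mg/L × 1,660,000 L = 2,158,000 mg = 2158 g.
Product at 88.4% available chlorine: 2158 / 0.884 = 2441 g.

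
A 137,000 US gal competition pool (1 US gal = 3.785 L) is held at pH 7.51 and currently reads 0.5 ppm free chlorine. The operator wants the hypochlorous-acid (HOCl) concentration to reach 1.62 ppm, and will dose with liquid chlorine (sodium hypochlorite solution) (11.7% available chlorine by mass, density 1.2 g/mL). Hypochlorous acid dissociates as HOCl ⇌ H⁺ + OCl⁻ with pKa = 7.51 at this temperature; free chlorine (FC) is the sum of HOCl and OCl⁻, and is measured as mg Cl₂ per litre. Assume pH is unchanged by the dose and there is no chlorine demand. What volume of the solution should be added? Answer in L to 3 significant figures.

10.1 L

Volume: 137,000 US gal × 3.785 L/gal = 518,545 L.
[OCl⁻]/[HOCl] = 10^(pH − pKa) = 10^(7.51 − 7.51) = 1; fraction as HOCl = 1/(1 + 1) = 0.5.
Free chlorine required for 1.62 ppm HOCl: 1.62 / 0.5 = 3.24 ppm.
FC to add: 3.24 − 0.5 = 2.74 mg/L as Cl₂.
Cl₂ equivalent: 2.74 mg/L × 518,545 L = 1421 g.
Product at 11.7% available Cl: 1421 / 0.117 = 12,140 g.
Volume: 12,140 g ÷ 1.2 g/mL = 10,120 mL.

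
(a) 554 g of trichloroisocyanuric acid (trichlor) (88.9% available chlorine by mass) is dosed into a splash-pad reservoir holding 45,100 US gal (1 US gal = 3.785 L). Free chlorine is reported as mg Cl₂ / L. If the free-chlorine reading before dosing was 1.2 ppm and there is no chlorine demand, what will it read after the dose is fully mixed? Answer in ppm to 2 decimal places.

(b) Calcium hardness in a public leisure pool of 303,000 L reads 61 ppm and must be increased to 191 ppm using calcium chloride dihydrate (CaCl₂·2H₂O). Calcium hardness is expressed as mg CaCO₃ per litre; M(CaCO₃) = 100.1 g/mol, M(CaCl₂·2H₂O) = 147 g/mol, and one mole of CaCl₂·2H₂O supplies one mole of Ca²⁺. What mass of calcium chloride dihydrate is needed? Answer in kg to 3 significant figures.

(a) 4.09 ppm; (b) 57.8 kg

(a) Volume: 45,100 US gal × 3.785 L/gal = 170,704 L.
(a) Available chlorine delivered: 554 g × 0.889 = 492.5 g as Cl₂.
(a) Concentration rise: 492.5 g / 170,704 L = 2.885 mg/L = 2.89 ppm.
(a) Final FC: 1.2 + 2.89 = 4.09 ppm.

(b) Hardness to add: (191 − 61) = 130 mg/L as CaCO₃ × 303,000 L = 39,390 g as CaCO₃.
(b) Moles of Ca²⁺ (1 mol Ca²⁺ ≡ 1 mol CaCO₃): 39,390 / 100.1 g/mol = 393.5 mol.
(b) Mass of CaCl₂·2H₂O: 393.5 × 147 = 57,850 g.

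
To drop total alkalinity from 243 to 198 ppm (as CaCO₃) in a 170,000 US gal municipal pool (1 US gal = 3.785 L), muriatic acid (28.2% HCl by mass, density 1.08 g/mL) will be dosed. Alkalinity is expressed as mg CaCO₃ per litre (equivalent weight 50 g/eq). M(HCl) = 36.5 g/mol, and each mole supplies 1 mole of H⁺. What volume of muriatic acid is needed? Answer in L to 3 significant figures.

Volume: 170,000 US gal × 3.785 L/gal = 643,450 L.
Alkalinity to neutralize: (243 − 198) = 45 mg/L as CaCO₃ × 643,450 L = 28,960 g as CaCO₃.
Equivalents of H⁺ required: 28,960 ÷ 50 g/eq = 579.1 eq = 579.1 mol HCl.
Mass of HCl: 579.1 × 36.5 = 21,140 g.
Mass of 28.2% solution: 21,140 / 0.282 = 74,960 g.
Volume: 74,960 g ÷ 1.08 g/mL = 69,400 mL.

69.4 L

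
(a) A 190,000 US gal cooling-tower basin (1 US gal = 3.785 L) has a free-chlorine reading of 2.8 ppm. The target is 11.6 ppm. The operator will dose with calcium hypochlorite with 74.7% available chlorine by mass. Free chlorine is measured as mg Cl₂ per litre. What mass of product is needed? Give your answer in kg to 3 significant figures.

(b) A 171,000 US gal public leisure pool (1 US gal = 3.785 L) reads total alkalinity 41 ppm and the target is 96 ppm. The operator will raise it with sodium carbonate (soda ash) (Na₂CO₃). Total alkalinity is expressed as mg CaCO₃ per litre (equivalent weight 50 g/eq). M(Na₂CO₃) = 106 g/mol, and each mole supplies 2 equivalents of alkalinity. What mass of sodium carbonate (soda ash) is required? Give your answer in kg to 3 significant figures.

(a) 8.47 kg; (b) 37.7 kg

(a) Volume: 190,000 US gal × 3.785 L/gal = 719,150 L.
(a) Chlorine deficit: 11.6 − 2.8 = 8.8 ppm = 8.8 mg/L as Cl₂.
(a) Cl₂ equivalent needed: 8.8 mg/L × 719,150 L = 6,329,000 mg = 6329 g.
(a) Product at 74.7% available chlorine: 6329 / 0.747 = 8472 g.

(b) Volume: 171,000 US gal × 3.785 L/gal = 647,235 L.
(b) Alkalinity to add: (96 − 41) = 55 mg/L as CaCO₃ × 647,235 L = 35,600 g as CaCO₃.
(b) Equivalents: 35,600 g ÷ 50 g/eq = 712 eq.
(b) Each mole of Na₂CO₃ supplies 2 eq, so 712 / 2 = 356 mol.
(b) Mass: 356 mol × 106 g/mol = 37,730 g.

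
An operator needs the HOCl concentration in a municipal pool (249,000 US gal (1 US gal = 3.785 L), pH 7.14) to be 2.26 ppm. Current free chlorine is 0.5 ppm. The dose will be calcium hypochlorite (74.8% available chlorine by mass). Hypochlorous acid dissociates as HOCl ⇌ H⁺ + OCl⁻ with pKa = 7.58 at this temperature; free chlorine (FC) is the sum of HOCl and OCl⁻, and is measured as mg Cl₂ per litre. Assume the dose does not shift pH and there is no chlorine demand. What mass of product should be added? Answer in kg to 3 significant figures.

Volume: 249,000 US gal × 3.785 L/gal = 942,465 L.
[OCl⁻]/[HOCl] = 10^(pH − pKa) = 10^(7.14 − 7.58) = 0.3631; fraction as HOCl = 1/(1 + 0.3631) = 0.7336.
Free chlorine required for 2.26 ppm HOCl: 2.26 / 0.7336 = 3.081 ppm.
FC to add: 3.081 − 0.5 = 2.581 mg/L as Cl₂.
Cl₂ equivalent: 2.581 mg/L × 942,465 L = 2432 g.
Product at 74.8% available Cl: 2432 / 0.748 = 3251 g.

3.25 kg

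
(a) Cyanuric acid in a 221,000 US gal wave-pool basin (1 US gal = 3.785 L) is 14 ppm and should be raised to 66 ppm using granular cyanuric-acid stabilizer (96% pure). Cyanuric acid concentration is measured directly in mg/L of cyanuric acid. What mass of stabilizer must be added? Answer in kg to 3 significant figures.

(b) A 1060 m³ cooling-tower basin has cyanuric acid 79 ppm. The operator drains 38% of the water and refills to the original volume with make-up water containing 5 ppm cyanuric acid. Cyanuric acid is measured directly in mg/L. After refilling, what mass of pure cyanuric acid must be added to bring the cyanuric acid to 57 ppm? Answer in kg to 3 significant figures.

(a) Volume: 221,000 US gal × 3.785 L/gal = 836,485 L.
(a) CYA to add: (66 − 14) = 52 mg/L × 836,485 L = 43,500 g cyanuric acid.
(a) At 96% purity: 43,500 / 0.96 = 45,310 g product.

(b) Volume: 1060 m³ = 1,060,000 L.
(b) After draining 38% and refilling: 79 × 0.62 + 5 × 0.38 = 50.88 ppm.
(b) Deficit to target: 57 − 50.88 = 6.12 mg/L.
(b) Mass: 6.12 mg/L × 1,060,000 L = 6487 g cyanuric acid.

(a) 45.3 kg; (b) 6.49 kg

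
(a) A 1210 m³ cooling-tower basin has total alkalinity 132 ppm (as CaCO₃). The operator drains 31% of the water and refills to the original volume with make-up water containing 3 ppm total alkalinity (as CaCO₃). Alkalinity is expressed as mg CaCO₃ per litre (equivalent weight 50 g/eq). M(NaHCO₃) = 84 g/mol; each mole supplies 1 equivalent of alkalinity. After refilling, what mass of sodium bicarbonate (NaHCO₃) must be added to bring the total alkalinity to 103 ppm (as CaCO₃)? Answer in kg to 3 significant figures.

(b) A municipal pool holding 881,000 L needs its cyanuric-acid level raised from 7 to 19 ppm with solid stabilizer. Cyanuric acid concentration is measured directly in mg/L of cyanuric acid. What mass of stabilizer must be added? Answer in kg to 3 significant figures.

(a) 22.3 kg; (b) 10.6 kg

(a) Volume: 1210 m³ = 1,210,000 L.
(a) After draining 31% and refilling: 132 × 0.69 + 3 × 0.31 = 92.01 ppm.
(a) Deficit to target: 103 − 92.01 = 10.99 mg/L.
(a) As CaCO₃: 10.99 mg/L × 1,210,000 L = 13,300 g; ÷ 50 g/eq ÷ 1 = 266 mol NaHCO₃.
(a) Mass: 266 × 84 = 22,340 g.

(b) CYA to add: (19 − 7) = 12 mg/L × 881,000 L = 10,570 g cyanuric acid.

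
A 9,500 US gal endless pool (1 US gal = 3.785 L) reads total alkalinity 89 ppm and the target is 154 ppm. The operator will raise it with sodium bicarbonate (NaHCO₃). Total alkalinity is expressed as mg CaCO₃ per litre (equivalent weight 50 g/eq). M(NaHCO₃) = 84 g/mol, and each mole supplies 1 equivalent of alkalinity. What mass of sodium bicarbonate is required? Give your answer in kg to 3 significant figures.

Volume: 9,500 US gal × 3.785 L/gal = 35,958 L.
Alkalinity to add: (154 − 89) = 65 mg/L as CaCO₃ × 35,958 L = 2337 g as CaCO₃.
Equivalents: 2337 g ÷ 50 g/eq = 46.74 eq.
NaHCO₃ supplies 1 eq per mole → 46.74 mol.
Mass: 46.74 mol × 84 g/mol = 3927 g.

3.93 kg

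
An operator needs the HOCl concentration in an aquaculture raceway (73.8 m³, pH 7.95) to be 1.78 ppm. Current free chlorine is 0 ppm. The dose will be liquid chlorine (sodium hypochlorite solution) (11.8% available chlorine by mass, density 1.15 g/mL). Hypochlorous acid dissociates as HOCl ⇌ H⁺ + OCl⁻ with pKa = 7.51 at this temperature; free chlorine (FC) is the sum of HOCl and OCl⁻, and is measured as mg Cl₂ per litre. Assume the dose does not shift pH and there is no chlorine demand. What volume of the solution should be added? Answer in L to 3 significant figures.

Volume: 73.8 m³ = 73,800 L.
[OCl⁻]/[HOCl] = 10^(pH − pKa) = 10^(7.95 − 7.51) = 2.754; fraction as HOCl = 1/(1 + 2.754) = 0.2664.
Free chlorine required for 1.78 ppm HOCl: 1.78 / 0.2664 = 6.683 ppm.
FC to add: 6.683 − 0 = 6.683 mg/L as Cl₂.
Cl₂ equivalent: 6.683 mg/L × 73,800 L = 493.2 g.
Product at 11.8% available Cl: 493.2 / 0.118 = 4179 g.
Volume: 4179 g ÷ 1.15 g/mL = 3634 mL.

3.63 L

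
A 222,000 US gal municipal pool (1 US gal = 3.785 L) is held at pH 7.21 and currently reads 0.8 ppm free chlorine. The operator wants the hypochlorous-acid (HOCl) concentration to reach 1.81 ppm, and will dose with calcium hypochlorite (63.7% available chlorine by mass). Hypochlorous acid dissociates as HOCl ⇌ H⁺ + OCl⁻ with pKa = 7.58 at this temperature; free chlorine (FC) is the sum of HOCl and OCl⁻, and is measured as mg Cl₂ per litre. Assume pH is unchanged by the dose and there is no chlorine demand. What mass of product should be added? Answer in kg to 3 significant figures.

2.35 kg

Volume: 222,000 US gal × 3.785 L/gal = 840,270 L.
[OCl⁻]/[HOCl] = 10^(pH − pKa) = 10^(7.21 − 7.58) = 0.4266; fraction as HOCl = 1/(1 + 0.4266) = 0.701.
Free chlorine required for 1.81 ppm HOCl: 1.81 / 0.701 = 2.582 ppm.
FC to add: 2.582 − 0.8 = 1.782 mg/L as Cl₂.
Cl₂ equivalent: 1.782 mg/L × 840,270 L = 1497 g.
Product at 63.7% available Cl: 1497 / 0.637 = 2351 g.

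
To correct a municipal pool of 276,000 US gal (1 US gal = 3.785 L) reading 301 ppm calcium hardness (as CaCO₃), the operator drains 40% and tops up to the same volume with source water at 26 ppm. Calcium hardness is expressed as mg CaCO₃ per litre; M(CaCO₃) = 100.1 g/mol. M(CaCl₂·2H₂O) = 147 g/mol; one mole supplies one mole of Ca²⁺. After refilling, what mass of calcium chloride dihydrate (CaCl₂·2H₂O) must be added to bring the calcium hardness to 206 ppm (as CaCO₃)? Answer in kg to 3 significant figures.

23.0 kg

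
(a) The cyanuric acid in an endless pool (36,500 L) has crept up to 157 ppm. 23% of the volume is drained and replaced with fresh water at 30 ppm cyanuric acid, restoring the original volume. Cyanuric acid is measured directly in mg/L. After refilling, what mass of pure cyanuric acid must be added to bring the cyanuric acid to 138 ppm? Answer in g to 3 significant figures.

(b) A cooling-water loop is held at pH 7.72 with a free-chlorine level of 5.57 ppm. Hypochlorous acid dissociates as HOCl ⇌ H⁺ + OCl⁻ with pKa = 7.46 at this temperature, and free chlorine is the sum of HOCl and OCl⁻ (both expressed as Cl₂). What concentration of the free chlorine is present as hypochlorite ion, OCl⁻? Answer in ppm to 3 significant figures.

(a) 373 g; (b) 3.59 ppm

(a) After draining 23% and refilling: 157 × 0.77 + 30 × 0.23 = 127.79 ppm.
(a) Deficit to target: 138 − 127.79 = 10.21 mg/L.
(a) Mass: 10.21 mg/L × 36,500 L = 372.7 g cyanuric acid.

(b) [OCl⁻]/[HOCl] = 10^(pH − pKa) = 10^(7.72 − 7.46) = 10^0.26 = 1.82.
(b) Fraction as HOCl = 1 / (1 + 1.82) = 0.3546.
(b) OCl⁻ = (1 − 0.3546) × 5.57 ppm = 3.595 ppm.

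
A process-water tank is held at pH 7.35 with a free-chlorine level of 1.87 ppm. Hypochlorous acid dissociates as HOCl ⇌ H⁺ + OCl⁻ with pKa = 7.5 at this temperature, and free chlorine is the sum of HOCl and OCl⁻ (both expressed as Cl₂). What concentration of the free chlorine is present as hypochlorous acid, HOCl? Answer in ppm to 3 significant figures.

1.09 ppm

[OCl⁻]/[HOCl] = 10^(pH − pKa) = 10^(7.35 − 7.5) = 10^-0.15 = 0.7079.
Fraction as HOCl = 1 / (1 + 0.7079) = 0.5855.
HOCl = 0.5855 × 1.87 ppm = 1.095 ppm.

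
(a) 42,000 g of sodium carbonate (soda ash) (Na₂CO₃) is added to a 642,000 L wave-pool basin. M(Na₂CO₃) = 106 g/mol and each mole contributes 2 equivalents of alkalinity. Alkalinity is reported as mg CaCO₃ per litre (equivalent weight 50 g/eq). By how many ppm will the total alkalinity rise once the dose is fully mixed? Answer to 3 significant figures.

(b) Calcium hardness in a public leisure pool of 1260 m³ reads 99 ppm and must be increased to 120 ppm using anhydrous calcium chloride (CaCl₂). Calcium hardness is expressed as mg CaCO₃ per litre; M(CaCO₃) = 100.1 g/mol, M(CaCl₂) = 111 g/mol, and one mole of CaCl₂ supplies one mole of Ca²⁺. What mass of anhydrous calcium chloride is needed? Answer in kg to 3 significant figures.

(a) 61.7 ppm; (b) 29.3 kg

(a) Moles of Na₂CO₃: 42,000 g ÷ 106 g/mol = 396.2 mol → 792.5 eq of alkalinity.
(a) As CaCO₃: 792.5 eq × 50 g/eq = 39,620 g.
(a) Rise: 39,620 g / 642,000 L × 1000 = 61.72 mg/L.

(b) Volume: 1260 m³ = 1,260,000 L.
(b) Hardness to add: (120 − 99) = 21 mg/L as CaCO₃ × 1,260,000 L = 26,460 g as CaCO₃.
(b) Moles of Ca²⁺ (1 mol Ca²⁺ ≡ 1 mol CaCO₃): 26,460 / 100.1 g/mol = 264.3 mol.
(b) Mass of CaCl₂: 264.3 × 111 = 29,340 g.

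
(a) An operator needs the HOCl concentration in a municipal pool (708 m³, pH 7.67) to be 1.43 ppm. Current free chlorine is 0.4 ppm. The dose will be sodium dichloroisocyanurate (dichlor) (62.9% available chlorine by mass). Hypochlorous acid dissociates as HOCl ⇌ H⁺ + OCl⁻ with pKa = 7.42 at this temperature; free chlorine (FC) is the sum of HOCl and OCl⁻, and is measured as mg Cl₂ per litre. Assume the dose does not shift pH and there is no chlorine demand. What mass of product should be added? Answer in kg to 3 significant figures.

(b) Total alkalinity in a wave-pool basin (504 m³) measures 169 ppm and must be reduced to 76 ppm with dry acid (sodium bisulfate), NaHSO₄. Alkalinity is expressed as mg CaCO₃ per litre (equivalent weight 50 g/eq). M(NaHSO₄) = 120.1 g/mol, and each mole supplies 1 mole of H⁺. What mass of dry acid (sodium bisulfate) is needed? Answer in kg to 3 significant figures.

(a) Volume: 708 m³ = 708,000 L.
(a) [OCl⁻]/[HOCl] = 10^(pH − pKa) = 10^(7.67 − 7.42) = 1.778; fraction as HOCl = 1/(1 + 1.778) = 0.3599.
(a) Free chlorine required for 1.43 ppm HOCl: 1.43 / 0.3599 = 3.973 ppm.
(a) FC to add: 3.973 − 0.4 = 3.573 mg/L as Cl₂.
(a) Cl₂ equivalent: 3.573 mg/L × 708,000 L = 2530 g.
(a) Product at 62.9% available Cl: 2530 / 0.629 = 4022 g.

(b) Volume: 504 m³ = 504,000 L.
(b) Alkalinity to neutralize: (169 − 76) = 93 mg/L as CaCO₃ × 504,000 L = 46,870 g as CaCO₃.
(b) Equivalents of H⁺ required: 46,870 ÷ 50 g/eq = 937.4 eq = 937.4 mol NaHSO₄.
(b) Mass of NaHSO₄: 937.4 × 120.1 = 112,600 g.

(a) 4.02 kg; (b) 113 kg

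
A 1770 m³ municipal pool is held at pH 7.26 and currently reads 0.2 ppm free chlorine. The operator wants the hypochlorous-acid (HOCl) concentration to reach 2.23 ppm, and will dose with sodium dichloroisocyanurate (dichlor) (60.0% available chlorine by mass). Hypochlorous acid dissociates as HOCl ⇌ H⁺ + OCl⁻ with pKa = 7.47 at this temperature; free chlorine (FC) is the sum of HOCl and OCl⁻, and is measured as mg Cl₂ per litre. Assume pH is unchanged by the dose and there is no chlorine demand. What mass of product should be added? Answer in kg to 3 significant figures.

Volume: 1770 m³ = 1,770,000 L.
[OCl⁻]/[HOCl] = 10^(pH − pKa) = 10^(7.26 − 7.47) = 0.6166; fraction as HOCl = 1/(1 + 0.6166) = 0.6186.
Free chlorine required for 2.23 ppm HOCl: 2.23 / 0.6186 = 3.605 ppm.
FC to add: 3.605 − 0.2 = 3.405 mg/L as Cl₂.
Cl₂ equivalent: 3.405 mg/L × 1,770,000 L = 6027 g.
Product at 60.0% available Cl: 6027 / 0.6 = 10,040 g.

10.0 kg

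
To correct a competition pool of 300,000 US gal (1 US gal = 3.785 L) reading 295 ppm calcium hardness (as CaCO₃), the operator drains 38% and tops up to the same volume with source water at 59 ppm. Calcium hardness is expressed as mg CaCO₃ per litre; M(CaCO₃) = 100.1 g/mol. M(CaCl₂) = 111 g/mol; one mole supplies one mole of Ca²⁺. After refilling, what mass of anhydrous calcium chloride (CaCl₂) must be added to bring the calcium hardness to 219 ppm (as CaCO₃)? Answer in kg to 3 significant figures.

Volume: 300,000 US gal × 3.785 L/gal = 1,135,500 L.
After draining 38% and refilling: 295 × 0.62 + 59 × 0.38 = 205.32 ppm.
Deficit to target: 219 − 205.32 = 13.68 mg/L.
As CaCO₃: 13.68 mg/L × 1,135,500 L = 15,530 g; ÷ 100.1 = 155.2 mol Ca²⁺.
Mass: 155.2 × 111 = 17,230 g.

17.2 kg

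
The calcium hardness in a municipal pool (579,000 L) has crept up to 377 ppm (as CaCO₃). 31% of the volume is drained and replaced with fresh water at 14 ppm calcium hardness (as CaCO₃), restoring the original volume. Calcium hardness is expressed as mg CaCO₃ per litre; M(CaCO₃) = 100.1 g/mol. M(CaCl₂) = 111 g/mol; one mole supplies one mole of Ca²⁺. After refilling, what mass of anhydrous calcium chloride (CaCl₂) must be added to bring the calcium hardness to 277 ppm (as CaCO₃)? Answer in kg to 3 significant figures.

8.04 kg

After draining 31% and refilling: 377 × 0.69 + 14 × 0.31 = 264.47 ppm.
Deficit to target: 277 − 264.47 = 12.53 mg/L.
As CaCO₃: 12.53 mg/L × 579,000 L = 7255 g; ÷ 100.1 = 72.48 mol Ca²⁺.
Mass: 72.48 × 111 = 8045 g.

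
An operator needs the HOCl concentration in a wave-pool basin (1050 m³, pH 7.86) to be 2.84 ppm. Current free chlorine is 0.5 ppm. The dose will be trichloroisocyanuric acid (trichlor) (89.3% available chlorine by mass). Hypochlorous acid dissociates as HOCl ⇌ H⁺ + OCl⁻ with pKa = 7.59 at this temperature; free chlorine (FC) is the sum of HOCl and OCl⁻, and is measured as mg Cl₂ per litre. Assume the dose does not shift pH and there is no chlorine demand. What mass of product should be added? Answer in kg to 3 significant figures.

Volume: 1050 m³ = 1,050,000 L.
[OCl⁻]/[HOCl] = 10^(pH − pKa) = 10^(7.86 − 7.59) = 1.862; fraction as HOCl = 1/(1 + 1.862) = 0.3494.
Free chlorine required for 2.84 ppm HOCl: 2.84 / 0.3494 = 8.128 ppm.
FC to add: 8.128 − 0.5 = 7.628 mg/L as Cl₂.
Cl₂ equivalent: 7.628 mg/L × 1,050,000 L = 8010 g.
Product at 89.3% available Cl: 8010 / 0.893 = 8969 g.

8.97 kg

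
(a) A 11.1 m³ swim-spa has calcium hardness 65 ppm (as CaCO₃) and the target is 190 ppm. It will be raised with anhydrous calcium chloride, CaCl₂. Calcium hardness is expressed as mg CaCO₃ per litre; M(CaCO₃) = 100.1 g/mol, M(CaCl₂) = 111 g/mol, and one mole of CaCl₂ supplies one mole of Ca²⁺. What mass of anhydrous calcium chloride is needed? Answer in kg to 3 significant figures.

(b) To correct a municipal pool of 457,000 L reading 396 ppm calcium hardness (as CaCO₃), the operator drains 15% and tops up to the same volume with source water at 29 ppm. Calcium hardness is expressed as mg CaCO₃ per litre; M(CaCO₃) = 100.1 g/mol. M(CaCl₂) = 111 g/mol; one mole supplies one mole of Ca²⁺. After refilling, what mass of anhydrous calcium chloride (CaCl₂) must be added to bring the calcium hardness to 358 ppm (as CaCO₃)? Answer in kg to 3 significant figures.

(a) 1.54 kg; (b) 8.64 kg

(a) Volume: 11.1 m³ = 11,100 L.
(a) Hardness to add: (190 − 65) = 125 mg/L as CaCO₃ × 11,100 L = 1388 g as CaCO₃.
(a) Moles of Ca²⁺ (1 mol Ca²⁺ ≡ 1 mol CaCO₃): 1388 / 100.1 g/mol = 13.86 mol.
(a) Mass of CaCl₂: 13.86 × 111 = 1539 g.

(b) After draining 15% and refilling: 396 × 0.85 + 29 × 0.15 = 340.95 ppm.
(b) Deficit to target: 358 − 340.95 = 17.05 mg/L.
(b) As CaCO₃: 17.05 mg/L × 457,000 L = 7792 g; ÷ 100.1 = 77.84 mol Ca²⁺.
(b) Mass: 77.84 × 111 = 8640 g.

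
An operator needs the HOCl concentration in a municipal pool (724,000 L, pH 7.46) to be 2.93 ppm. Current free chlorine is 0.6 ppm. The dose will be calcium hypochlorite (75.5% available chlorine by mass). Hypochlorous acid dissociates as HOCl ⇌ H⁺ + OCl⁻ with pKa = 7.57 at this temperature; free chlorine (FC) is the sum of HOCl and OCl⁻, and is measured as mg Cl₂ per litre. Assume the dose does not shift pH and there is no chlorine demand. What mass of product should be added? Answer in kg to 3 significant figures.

[OCl⁻]/[HOCl] = 10^(pH − pKa) = 10^(7.46 − 7.57) = 0.7762; fraction as HOCl = 1/(1 + 0.7762) = 0.563.
Free chlorine required for 2.93 ppm HOCl: 2.93 / 0.563 = 5.204 ppm.
FC to add: 5.204 − 0.6 = 4.604 mg/L as Cl₂.
Cl₂ equivalent: 4.604 mg/L × 724,000 L = 3334 g.
Product at 75.5% available Cl: 3334 / 0.755 = 4415 g.

4.42 kg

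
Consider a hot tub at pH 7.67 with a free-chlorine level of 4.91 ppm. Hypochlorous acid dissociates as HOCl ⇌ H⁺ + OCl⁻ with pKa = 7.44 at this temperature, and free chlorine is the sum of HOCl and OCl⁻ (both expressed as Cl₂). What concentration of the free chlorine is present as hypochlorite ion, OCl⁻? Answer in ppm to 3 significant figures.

[OCl⁻]/[HOCl] = 10^(pH − pKa) = 10^(7.67 − 7.44) = 10^0.23 = 1.698.
Fraction as HOCl = 1 / (1 + 1.698) = 0.3706.
OCl⁻ = (1 − 0.3706) × 4.91 ppm = 3.09 ppm.

3.09 ppm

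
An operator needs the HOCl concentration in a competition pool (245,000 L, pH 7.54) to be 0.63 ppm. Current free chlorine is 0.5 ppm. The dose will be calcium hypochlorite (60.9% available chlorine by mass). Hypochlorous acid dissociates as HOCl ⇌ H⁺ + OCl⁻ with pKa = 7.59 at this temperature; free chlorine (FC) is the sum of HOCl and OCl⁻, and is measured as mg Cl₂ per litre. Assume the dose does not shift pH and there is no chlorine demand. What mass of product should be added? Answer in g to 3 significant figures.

278 g

[OCl⁻]/[HOCl] = 10^(pH − pKa) = 10^(7.54 − 7.59) = 0.8913; fraction as HOCl = 1/(1 + 0.8913) = 0.5288.
Free chlorine required for 0.63 ppm HOCl: 0.63 / 0.5288 = 1.191 ppm.
FC to add: 1.191 − 0.5 = 0.6915 mg/L as Cl₂.
Cl₂ equivalent: 0.6915 mg/L × 245,000 L = 169.4 g.
Product at 60.9% available Cl: 169.4 / 0.609 = 278.2 g.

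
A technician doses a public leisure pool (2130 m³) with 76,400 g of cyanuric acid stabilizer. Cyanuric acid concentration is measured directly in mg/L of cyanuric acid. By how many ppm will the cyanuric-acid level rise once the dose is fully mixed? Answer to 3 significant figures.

35.9 ppm

Volume: 2130 m³ = 2,130,000 L.
Rise: 76,400 g / 2,130,000 L × 1000 = 35.87 mg/L.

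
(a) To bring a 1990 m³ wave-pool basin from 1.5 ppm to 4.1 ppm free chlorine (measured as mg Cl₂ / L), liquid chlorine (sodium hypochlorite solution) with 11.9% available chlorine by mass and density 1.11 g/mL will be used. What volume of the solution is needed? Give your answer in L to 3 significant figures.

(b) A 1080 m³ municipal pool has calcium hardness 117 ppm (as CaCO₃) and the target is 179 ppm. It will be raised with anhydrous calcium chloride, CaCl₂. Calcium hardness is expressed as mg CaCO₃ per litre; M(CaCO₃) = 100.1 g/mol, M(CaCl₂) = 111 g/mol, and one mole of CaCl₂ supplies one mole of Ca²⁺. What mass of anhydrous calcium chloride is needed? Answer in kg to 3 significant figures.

(a) 39.2 L; (b) 74.3 kg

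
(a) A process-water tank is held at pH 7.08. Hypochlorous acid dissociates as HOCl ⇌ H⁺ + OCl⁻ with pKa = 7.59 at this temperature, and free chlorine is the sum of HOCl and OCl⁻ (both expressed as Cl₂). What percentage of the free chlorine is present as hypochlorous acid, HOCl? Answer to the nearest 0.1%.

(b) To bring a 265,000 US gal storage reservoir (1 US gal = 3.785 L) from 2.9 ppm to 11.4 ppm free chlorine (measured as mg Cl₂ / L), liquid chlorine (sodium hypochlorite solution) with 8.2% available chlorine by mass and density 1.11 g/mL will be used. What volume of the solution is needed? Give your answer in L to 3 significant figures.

(a) 76.4%; (b) 93.7 L

(a) [OCl⁻]/[HOCl] = 10^(pH − pKa) = 10^(7.08 − 7.59) = 10^-0.51 = 0.309.
(a) Fraction as HOCl = 1 / (1 + 0.309) = 0.7639.

(b) Volume: 265,000 US gal × 3.785 L/gal = 1,003,025 L.
(b) Chlorine deficit: 11.4 − 2.9 = 8.5 ppm = 8.5 mg/L as Cl₂.
(b) Cl₂ equivalent needed: 8.5 mg/L × 1,003,025 L = 8,526,000 mg = 8526 g.
(b) Product at 8.2% available chlorine: 8526 / 0.082 = 104,000 g.
(b) Volume at density 1.11 g/mL: 104,000 g ÷ 1.11 g/mL = 93,670 mL.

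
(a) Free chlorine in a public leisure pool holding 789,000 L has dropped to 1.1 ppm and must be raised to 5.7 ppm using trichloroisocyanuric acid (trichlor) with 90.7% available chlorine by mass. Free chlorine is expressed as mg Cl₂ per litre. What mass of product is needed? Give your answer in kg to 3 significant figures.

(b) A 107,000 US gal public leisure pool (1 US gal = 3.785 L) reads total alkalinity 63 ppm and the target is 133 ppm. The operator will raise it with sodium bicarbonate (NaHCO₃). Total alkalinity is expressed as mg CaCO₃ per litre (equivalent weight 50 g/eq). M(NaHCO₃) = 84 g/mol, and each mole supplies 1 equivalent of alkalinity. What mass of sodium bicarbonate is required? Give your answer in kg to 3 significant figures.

(a) 4.00 kg; (b) 47.6 kg

(a) Chlorine deficit: 5.7 − 1.1 = 4.6 ppm = 4.6 mg/L as Cl₂.
(a) Cl₂ equivalent needed: 4.6 mg/L × 789,000 L = 3,629,000 mg = 3629 g.
(a) Product at 90.7% available chlorine: 3629 / 0.907 = 4002 g.

(b) Volume: 107,000 US gal × 3.785 L/gal = 404,995 L.
(b) Alkalinity to add: (133 − 63) = 70 mg/L as CaCO₃ × 404,995 L = 28,350 g as CaCO₃.
(b) Equivalents: 28,350 g ÷ 50 g/eq = 567 eq.
(b) NaHCO₃ supplies 1 eq per mole → 567 mol.
(b) Mass: 567 mol × 84 g/mol = 47,630 g.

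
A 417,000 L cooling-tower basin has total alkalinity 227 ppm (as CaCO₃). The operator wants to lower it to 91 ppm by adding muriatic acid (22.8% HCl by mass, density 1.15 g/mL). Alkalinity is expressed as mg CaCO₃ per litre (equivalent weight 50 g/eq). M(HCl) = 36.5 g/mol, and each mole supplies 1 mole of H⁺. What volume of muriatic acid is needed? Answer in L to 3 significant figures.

158 L

Alkalinity to neutralize: (227 − 91) = 136 mg/L as CaCO₃ × 417,000 L = 56,710 g as CaCO₃.
Equivalents of H⁺ required: 56,710 ÷ 50 g/eq = 1134 eq = 1134 mol HCl.
Mass of HCl: 1134 × 36.5 = 41,400 g.
Mass of 22.8% solution: 41,400 / 0.228 = 181,600 g.
Volume: 181,600 g ÷ 1.15 g/mL = 157,900 mL.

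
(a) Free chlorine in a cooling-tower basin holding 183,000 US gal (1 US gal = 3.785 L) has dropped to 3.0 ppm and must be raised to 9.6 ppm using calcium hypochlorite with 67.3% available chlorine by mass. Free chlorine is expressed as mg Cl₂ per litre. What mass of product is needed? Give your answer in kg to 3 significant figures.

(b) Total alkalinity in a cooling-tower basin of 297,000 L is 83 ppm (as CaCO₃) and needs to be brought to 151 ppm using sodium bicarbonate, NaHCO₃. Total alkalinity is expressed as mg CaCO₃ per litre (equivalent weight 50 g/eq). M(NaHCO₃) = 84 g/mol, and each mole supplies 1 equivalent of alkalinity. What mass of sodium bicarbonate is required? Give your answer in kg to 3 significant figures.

(a) Volume: 183,000 US gal × 3.785 L/gal = 692,655 L.
(a) Chlorine deficit: 9.6 − 3.0 = 6.6 ppm = 6.6 mg/L as Cl₂.
(a) Cl₂ equivalent needed: 6.6 mg/L × 692,655 L = 4,572,000 mg = 4572 g.
(a) Product at 67.3% available chlorine: 4572 / 0.673 = 6793 g.

(b) Alkalinity to add: (151 − 83) = 68 mg/L as CaCO₃ × 297,000 L = 20,200 g as CaCO₃.
(b) Equivalents: 20,200 g ÷ 50 g/eq = 403.9 eq.
(b) NaHCO₃ supplies 1 eq per mole → 403.9 mol.
(b) Mass: 403.9 mol × 84 g/mol = 33,930 g.

(a) 6.79 kg; (b) 33.9 kg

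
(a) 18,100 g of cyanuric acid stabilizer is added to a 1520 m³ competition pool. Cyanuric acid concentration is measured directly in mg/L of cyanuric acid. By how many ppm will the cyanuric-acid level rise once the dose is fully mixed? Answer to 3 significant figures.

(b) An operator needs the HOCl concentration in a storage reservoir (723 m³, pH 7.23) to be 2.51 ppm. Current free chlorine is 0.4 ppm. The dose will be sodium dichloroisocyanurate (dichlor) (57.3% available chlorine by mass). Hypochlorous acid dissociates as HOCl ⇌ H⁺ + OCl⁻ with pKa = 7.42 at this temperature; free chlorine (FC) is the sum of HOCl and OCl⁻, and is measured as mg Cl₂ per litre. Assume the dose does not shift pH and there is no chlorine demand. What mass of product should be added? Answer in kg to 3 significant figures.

(a) 11.9 ppm; (b) 4.71 kg

(a) Volume: 1520 m³ = 1,520,000 L.
(a) Rise: 18,100 g / 1,520,000 L × 1000 = 11.91 mg/L.

(b) Volume: 723 m³ = 723,000 L.
(b) [OCl⁻]/[HOCl] = 10^(pH − pKa) = 10^(7.23 − 7.42) = 0.6457; fraction as HOCl = 1/(1 + 0.6457) = 0.6077.
(b) Free chlorine required for 2.51 ppm HOCl: 2.51 / 0.6077 = 4.131 ppm.
(b) FC to add: 4.131 − 0.4 = 3.731 mg/L as Cl₂.
(b) Cl₂ equivalent: 3.731 mg/L × 723,000 L = 2697 g.
(b) Product at 57.3% available Cl: 2697 / 0.573 = 4707 g.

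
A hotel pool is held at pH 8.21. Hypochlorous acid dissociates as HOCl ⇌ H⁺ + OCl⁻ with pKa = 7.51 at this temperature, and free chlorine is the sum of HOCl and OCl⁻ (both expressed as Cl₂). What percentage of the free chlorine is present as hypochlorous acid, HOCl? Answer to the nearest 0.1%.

16.6%

[OCl⁻]/[HOCl] = 10^(pH − pKa) = 10^(8.21 − 7.51) = 10^0.70 = 5.012.
Fraction as HOCl = 1 / (1 + 5.012) = 0.1663.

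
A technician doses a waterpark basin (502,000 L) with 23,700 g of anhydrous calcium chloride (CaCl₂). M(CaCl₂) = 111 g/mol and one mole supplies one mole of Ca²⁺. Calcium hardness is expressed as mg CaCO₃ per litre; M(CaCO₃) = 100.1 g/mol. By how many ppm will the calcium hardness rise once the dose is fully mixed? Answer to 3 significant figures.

Moles of Ca²⁺: 23,700 g ÷ 111 g/mol = 213.5 mol.
As CaCO₃: 213.5 mol × 100.1 g/mol = 21,370 g.
Rise: 21,370 g / 502,000 L × 1000 = 42.58 mg/L.

42.6 ppm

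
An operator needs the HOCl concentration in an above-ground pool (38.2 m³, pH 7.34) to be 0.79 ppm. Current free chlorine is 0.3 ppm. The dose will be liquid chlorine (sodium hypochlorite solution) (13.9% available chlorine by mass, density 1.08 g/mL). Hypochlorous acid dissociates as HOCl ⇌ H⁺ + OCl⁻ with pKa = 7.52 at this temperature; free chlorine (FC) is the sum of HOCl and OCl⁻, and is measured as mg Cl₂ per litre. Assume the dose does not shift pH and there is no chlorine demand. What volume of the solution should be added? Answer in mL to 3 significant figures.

Volume: 38.2 m³ = 38,200 L.
[OCl⁻]/[HOCl] = 10^(pH − pKa) = 10^(7.34 − 7.52) = 0.6607; fraction as HOCl = 1/(1 + 0.6607) = 0.6022.
Free chlorine required for 0.79 ppm HOCl: 0.79 / 0.6022 = 1.312 ppm.
FC to add: 1.312 − 0.3 = 1.012 mg/L as Cl₂.
Cl₂ equivalent: 1.012 mg/L × 38,200 L = 38.66 g.
Product at 13.9% available Cl: 38.66 / 0.139 = 278.1 g.
Volume: 278.1 g ÷ 1.08 g/mL = 257.5 mL.

258 mL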